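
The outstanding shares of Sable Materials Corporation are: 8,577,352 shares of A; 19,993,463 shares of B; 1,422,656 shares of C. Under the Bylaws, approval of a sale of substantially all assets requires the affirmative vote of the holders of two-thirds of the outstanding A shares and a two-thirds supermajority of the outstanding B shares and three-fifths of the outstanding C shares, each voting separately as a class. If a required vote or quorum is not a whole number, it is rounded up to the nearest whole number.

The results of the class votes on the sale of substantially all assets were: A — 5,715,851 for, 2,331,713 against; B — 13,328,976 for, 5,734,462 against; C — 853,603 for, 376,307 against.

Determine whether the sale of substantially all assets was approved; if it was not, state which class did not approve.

Not approved — the A shares did not give the required vote.

A: 2/3 of 8577352 = 5718234.67, rounded up to 5718235; 5,718,235 required, 5,715,851 in favor — not approved.
B: 2/3 of 19993463 = 13328975.33, rounded up to 13328976; 13,328,976 required, 13,328,976 in favor — approved.
C: 3/5 of 1422656 = 853593.60, rounded up to 853594; 853,594 required, 853,603 in favor — approved.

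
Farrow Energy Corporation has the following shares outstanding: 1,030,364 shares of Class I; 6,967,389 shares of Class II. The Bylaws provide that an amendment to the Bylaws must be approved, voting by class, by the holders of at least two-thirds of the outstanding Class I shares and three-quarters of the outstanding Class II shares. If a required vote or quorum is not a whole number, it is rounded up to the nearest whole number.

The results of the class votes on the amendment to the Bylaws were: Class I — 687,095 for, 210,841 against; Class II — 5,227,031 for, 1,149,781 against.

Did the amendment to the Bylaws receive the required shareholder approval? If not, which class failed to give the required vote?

Approved — every class gave the required vote.

Class I: 2/3 of 1030364 = 686909.33, rounded up to 686910; 686,910 required, 687,095 in favor — approved.
Class II: 3/4 of 6967389 = 5225541.75, rounded up to 5225542; 5,225,542 required, 5,227,031 in favor — approved.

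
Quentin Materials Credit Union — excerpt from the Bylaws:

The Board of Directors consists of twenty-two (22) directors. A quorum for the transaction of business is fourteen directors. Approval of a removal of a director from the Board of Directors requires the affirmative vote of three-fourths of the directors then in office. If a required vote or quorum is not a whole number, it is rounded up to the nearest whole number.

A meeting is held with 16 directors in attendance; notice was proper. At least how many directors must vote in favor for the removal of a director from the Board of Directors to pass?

The removal of a director from the Board of Directors requires three-fourths of the directors then in office (22).
3/4 of 22 = 16.50, rounded up to 17.
(Only 16 can vote, so the removal of a director from the Board of Directors cannot pass at this meeting, but the required vote is still 17.)

17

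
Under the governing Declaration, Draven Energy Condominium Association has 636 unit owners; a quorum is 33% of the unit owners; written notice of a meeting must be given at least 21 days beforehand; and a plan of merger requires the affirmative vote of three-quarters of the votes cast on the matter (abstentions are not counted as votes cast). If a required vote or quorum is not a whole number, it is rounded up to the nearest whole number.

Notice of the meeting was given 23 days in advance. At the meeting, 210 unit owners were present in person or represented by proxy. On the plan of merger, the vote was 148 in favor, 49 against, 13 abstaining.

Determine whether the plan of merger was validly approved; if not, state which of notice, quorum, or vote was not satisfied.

Notice: 23 days given; 21 required. Satisfied.
Quorum: 33% of 636 = 209.88, rounded up to 210; 210 present. Satisfied.
Vote: requires three-fourths of the votes cast (210 − 13 abstaining = 197); 3/4 of 197 = 147.75, rounded up to 148, so 148 needed; 148 in favor. Satisfied.

Valid — all requirements satisfied.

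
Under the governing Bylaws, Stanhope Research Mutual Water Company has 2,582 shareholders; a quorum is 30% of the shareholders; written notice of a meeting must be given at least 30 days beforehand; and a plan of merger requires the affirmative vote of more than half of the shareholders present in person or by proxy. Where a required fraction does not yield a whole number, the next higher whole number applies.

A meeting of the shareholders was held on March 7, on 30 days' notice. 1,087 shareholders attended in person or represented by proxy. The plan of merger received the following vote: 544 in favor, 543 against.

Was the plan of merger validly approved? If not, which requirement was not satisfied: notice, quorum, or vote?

Notice: 30 days given; 30 required. Satisfied.
Quorum: 30% of 2,582 = 774.60, rounded up to 775; 1,087 present. Satisfied.
Vote: requires a majority of those present (1,087); a majority of 1087 is 544, so 544 needed; 544 in favor. Satisfied.

Valid — all requirements satisfied.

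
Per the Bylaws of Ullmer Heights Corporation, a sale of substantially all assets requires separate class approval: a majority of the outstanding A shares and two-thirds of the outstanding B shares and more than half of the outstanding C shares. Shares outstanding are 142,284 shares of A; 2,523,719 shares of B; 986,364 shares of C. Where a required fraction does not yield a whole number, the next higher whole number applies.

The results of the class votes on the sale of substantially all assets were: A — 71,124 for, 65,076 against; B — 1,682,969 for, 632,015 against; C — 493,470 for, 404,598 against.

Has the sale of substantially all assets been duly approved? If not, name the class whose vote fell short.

Not approved — the A shares did not give the required vote.

A: a majority of 142284 is 71143; 71,143 required, 71,124 in favor — not approved.
B: 2/3 of 2523719 = 1682479.33, rounded up to 1682480; 1,682,480 required, 1,682,969 in favor — approved.
C: a majority of 986364 is 493183; 493,183 required, 493,470 in favor — approved.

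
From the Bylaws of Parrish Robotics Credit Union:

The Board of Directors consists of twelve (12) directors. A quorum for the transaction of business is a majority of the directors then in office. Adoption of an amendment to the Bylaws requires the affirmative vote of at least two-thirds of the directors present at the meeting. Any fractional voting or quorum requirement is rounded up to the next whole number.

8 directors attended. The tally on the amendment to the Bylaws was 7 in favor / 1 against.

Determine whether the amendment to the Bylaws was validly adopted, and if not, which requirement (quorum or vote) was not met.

Valid — all requirements satisfied.

Quorum: 8 present; quorum is 7. Satisfied.
Vote: the amendment to the Bylaws requires two-thirds of the directors present (8). 2/3 of 8 = 5.33, rounded up to 6, so 6 affirmative votes are needed; 7 voted in favor. Satisfied.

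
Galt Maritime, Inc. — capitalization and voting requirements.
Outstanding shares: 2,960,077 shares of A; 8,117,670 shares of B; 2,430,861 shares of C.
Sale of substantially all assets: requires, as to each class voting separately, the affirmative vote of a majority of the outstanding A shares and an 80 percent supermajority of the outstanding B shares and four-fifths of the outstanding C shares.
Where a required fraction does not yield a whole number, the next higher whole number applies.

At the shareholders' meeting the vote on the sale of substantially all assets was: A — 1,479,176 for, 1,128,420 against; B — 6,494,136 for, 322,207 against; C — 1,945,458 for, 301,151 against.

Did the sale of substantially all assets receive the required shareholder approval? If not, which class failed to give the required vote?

Not approved — the A shares did not give the required vote.

A: a majority of 2960077 is 1480039; 1,480,039 required, 1,479,176 in favor — not approved.
B: 4/5 of 8117670 = 6494136; 6,494,136 required, 6,494,136 in favor — approved.
C: 4/5 of 2430861 = 1944688.80, rounded up to 1944689; 1,944,689 required, 1,945,458 in favor — approved.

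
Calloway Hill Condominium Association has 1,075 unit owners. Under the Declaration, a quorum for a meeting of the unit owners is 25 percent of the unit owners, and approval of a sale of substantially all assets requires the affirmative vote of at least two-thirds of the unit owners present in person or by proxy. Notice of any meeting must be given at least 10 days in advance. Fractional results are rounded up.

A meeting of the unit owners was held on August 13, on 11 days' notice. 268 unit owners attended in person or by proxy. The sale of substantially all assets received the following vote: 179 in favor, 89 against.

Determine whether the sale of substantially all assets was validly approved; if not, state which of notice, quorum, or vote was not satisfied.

Invalid — quorum requirement not satisfied.

Notice: 11 days given; 10 required. Satisfied.
Quorum: 25% of 1,075 = 268.75, rounded up to 269; 268 present. Not satisfied.
Vote: requires two-thirds of those present (268); 2/3 of 268 = 178.67, rounded up to 179, so 179 needed; 179 in favor. Satisfied.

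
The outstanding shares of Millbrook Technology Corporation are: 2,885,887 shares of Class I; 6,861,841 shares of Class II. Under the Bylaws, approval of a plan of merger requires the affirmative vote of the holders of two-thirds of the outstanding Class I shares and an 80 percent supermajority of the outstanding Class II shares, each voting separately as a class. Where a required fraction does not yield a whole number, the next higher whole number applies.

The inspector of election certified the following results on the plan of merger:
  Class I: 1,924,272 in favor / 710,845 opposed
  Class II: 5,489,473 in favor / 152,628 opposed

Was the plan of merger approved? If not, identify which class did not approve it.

Approved — every class gave the required vote.

Class I: 2/3 of 2885887 = 1923924.67, rounded up to 1923925; 1,923,925 required, 1,924,272 in favor — approved.
Class II: 4/5 of 6861841 = 5489472.80, rounded up to 5489473; 5,489,473 required, 5,489,473 in favor — approved.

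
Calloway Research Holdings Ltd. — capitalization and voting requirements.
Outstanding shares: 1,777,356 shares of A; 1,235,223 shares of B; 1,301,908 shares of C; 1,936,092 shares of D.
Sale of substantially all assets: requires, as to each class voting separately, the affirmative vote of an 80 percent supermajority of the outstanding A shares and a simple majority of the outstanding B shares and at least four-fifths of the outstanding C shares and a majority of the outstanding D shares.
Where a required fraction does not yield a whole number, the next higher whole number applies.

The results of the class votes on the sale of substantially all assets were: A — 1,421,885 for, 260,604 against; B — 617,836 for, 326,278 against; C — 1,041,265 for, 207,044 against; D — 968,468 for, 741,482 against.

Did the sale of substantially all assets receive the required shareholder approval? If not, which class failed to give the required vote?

Not approved — the C shares did not give the required vote.

A: 4/5 of 1777356 = 1421884.80, rounded up to 1421885; 1,421,885 required, 1,421,885 in favor — approved.
B: a majority of 1235223 is 617612; 617,612 required, 617,836 in favor — approved.
C: 4/5 of 1301908 = 1041526.40, rounded up to 1041527; 1,041,527 required, 1,041,265 in favor — not approved.
D: a majority of 1936092 is 968047; 968,047 required, 968,468 in favor — approved.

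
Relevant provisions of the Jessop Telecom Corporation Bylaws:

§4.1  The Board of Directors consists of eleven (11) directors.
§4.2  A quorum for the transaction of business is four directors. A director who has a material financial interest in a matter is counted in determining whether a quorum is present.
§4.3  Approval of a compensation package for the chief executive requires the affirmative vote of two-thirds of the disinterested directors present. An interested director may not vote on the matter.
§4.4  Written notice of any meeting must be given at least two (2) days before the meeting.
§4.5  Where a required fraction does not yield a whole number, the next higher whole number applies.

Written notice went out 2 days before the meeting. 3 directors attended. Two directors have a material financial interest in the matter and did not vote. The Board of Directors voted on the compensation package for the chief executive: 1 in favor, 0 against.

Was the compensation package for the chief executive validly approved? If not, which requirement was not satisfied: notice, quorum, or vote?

Notice: 2 days given; 2 required (2 ≥ 2). Satisfied.
Quorum: 3 present (interested directors count toward quorum); quorum is 4. Not satisfied.
Vote: the compensation package for the chief executive requires two-thirds of the disinterested directors present (3 − 2 = 1). 2/3 of 1 = 0.67, rounded up to 1, so 1 affirmative vote is needed; 1 voted in favor. Satisfied. (Moot — without a quorum no business can be validly transacted.)

Invalid — quorum requirement not satisfied.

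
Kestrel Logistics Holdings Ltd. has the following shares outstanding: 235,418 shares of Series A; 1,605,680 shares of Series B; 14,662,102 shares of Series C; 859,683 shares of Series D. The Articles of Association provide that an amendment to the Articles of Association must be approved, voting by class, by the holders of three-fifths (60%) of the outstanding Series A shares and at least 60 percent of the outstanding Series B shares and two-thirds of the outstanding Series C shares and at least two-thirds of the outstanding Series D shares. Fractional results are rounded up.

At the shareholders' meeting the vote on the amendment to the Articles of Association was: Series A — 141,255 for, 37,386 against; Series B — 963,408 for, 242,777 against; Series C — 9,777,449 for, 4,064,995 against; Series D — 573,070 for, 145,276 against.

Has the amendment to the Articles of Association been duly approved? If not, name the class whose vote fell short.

Series A: 3/5 of 235418 = 141250.80, rounded up to 141251; 141,251 required, 141,255 in favor — approved.
Series B: 3/5 of 1605680 = 963408; 963,408 required, 963,408 in favor — approved.
Series C: 2/3 of 14662102 = 9774734.67, rounded up to 9774735; 9,774,735 required, 9,777,449 in favor — approved.
Series D: 2/3 of 859683 = 573122; 573,122 required, 573,070 in favor — not approved.

Not approved — the Series D shares did not give the required vote.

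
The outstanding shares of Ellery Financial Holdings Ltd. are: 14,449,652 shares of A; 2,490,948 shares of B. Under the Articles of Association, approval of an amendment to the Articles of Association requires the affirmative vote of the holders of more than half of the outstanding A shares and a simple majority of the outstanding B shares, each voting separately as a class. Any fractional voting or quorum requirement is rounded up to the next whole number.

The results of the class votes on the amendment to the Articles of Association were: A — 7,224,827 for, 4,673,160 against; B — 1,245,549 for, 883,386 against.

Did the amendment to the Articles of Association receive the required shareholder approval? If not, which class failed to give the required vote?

A: a majority of 14449652 is 7224827; 7,224,827 required, 7,224,827 in favor — approved.
B: a majority of 2490948 is 1245475; 1,245,475 required, 1,245,549 in favor — approved.

Approved — every class gave the required vote.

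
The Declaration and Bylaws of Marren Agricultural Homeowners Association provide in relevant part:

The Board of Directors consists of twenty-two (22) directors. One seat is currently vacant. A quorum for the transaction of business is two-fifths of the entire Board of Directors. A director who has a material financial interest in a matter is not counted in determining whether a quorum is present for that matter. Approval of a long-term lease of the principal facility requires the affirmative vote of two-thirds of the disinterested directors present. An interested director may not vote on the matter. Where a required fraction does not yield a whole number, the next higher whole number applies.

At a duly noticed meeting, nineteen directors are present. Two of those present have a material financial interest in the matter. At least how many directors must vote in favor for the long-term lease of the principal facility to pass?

The long-term lease of the principal facility requires two-thirds of the disinterested directors present (19 − 2 = 17).
2/3 of 17 = 11.33, rounded up to 12.

12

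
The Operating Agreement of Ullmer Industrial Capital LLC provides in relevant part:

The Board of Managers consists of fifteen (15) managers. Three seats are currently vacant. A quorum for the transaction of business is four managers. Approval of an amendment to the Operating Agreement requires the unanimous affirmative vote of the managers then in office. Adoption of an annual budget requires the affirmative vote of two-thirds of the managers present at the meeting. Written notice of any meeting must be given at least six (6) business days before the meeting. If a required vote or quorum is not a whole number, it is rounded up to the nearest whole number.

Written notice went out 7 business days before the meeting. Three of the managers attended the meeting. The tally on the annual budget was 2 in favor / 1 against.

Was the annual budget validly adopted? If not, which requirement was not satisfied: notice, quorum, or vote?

Invalid — quorum requirement not satisfied.

Notice: 7 business days given; 6 required (7 ≥ 6). Satisfied.
Quorum: 3 present; quorum is 4. Not satisfied.
Vote: the annual budget requires two-thirds of the managers present (3). 2/3 of 3 = 2, so 2 affirmative votes are needed; 2 voted in favor. Satisfied. (Moot — without a quorum no business can be validly transacted.)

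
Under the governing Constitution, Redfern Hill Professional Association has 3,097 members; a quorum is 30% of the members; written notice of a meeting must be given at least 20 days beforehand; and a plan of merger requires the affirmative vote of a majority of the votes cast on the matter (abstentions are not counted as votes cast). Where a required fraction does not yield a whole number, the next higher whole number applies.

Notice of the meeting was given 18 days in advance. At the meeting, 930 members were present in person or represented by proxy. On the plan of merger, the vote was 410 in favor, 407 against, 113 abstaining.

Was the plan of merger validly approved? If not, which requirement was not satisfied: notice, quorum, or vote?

Invalid — notice requirement not satisfied.

Notice: 18 days given; 20 required. Not satisfied.
Quorum: 30% of 3,097 = 929.10, rounded up to 930; 930 present. Satisfied.
Vote: requires a majority of the votes cast (930 − 113 abstaining = 817); a majority of 817 is 409, so 409 needed; 410 in favor. Satisfied.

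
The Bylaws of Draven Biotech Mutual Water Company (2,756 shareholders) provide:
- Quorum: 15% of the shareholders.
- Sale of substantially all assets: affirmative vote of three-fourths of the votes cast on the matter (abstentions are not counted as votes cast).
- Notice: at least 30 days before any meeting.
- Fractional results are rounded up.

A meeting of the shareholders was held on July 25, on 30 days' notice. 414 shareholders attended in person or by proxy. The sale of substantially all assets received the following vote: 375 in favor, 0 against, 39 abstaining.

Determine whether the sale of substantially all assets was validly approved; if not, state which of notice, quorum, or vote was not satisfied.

Valid — all requirements satisfied.

Notice: 30 days given; 30 required. Satisfied.
Quorum: 15% of 2,756 = 413.40, rounded up to 414; 414 present. Satisfied.
Vote: requires three-fourths of the votes cast (414 − 39 abstaining = 375); 3/4 of 375 = 281.25, rounded up to 282, so 282 needed; 375 in favor. Satisfied.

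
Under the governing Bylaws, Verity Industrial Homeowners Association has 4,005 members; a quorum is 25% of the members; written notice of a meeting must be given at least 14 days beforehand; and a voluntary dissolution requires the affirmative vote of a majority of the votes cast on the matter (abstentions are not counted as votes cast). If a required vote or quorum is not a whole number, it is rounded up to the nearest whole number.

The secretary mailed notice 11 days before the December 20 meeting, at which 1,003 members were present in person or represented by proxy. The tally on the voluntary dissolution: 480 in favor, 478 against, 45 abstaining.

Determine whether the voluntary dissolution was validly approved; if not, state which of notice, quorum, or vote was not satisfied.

Invalid — notice requirement not satisfied.

Notice: 11 days given; 14 required. Not satisfied.
Quorum: 25% of 4,005 = 1,001.25, rounded up to 1,002; 1,003 present. Satisfied.
Vote: requires a majority of the votes cast (1,003 − 45 abstaining = 958); a majority of 958 is 480, so 480 needed; 480 in favor. Satisfied.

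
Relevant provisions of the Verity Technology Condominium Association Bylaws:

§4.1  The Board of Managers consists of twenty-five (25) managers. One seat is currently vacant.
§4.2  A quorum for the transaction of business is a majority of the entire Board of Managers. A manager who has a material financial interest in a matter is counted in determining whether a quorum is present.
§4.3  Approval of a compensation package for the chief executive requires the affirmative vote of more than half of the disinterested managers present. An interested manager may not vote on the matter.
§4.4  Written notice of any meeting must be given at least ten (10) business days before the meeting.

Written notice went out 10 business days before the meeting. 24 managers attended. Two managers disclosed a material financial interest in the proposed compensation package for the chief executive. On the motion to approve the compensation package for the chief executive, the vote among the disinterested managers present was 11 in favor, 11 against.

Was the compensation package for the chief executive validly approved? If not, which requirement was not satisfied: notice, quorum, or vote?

Notice: 10 business days given; 10 required (10 ≥ 10). Satisfied.
Quorum: 24 present (interested managers count toward quorum); quorum is 13. Satisfied.
Vote: the compensation package for the chief executive requires a majority of the disinterested managers present (24 − 2 = 22). A majority of 22 is 12, so 12 affirmative votes are needed; 11 voted in favor. Not satisfied.

Invalid — vote requirement not satisfied.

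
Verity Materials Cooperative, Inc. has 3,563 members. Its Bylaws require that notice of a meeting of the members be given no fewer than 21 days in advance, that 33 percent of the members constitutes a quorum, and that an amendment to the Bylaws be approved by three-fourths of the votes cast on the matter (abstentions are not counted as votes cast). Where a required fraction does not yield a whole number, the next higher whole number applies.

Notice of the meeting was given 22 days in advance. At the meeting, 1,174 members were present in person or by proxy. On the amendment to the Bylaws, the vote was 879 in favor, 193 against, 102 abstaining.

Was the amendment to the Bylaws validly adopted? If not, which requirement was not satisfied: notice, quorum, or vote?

Notice: 22 days given; 21 required. Satisfied.
Quorum: 33% of 3,563 = 1,175.79, rounded up to 1,176; 1,174 present. Not satisfied.
Vote: requires three-fourths of the votes cast (1,174 − 102 abstaining = 1,072); 3/4 of 1072 = 804, so 804 needed; 879 in favor. Satisfied.

Invalid — quorum requirement not satisfied.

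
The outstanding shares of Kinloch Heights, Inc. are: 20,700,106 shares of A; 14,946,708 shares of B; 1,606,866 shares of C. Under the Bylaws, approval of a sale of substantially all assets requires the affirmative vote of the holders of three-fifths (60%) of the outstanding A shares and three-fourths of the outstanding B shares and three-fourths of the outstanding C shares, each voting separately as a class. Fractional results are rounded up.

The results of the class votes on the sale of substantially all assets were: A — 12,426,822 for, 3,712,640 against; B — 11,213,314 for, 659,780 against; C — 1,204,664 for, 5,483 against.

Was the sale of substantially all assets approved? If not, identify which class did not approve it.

Not approved — the C shares did not give the required vote.

A: 3/5 of 20700106 = 12420063.60, rounded up to 12420064; 12,420,064 required, 12,426,822 in favor — approved.
B: 3/4 of 14946708 = 11210031; 11,210,031 required, 11,213,314 in favor — approved.
C: 3/4 of 1606866 = 1205149.50, rounded up to 1205150; 1,205,150 required, 1,204,664 in favor — not approved.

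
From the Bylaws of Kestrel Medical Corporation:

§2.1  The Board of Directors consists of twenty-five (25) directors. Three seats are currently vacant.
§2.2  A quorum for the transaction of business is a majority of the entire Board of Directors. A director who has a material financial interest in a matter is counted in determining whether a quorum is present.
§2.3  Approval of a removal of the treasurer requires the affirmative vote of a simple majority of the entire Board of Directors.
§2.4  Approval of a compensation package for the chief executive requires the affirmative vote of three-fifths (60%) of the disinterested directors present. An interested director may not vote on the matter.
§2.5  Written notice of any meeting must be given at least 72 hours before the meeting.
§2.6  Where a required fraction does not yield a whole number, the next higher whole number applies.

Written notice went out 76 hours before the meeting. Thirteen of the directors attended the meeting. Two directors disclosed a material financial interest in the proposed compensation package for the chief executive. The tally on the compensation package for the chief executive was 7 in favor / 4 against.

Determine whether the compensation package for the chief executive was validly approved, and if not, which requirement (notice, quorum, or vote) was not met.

Notice: 76 hours given; 72 required (76 ≥ 72). Satisfied.
Quorum: 13 present (interested directors count toward quorum); quorum is 13. Satisfied.
Vote: the compensation package for the chief executive requires three-fifths of the disinterested directors present (13 − 2 = 11). 3/5 of 11 = 6.60, rounded up to 7, so 7 affirmative votes are needed; 7 voted in favor. Satisfied.

Valid — all requirements satisfied.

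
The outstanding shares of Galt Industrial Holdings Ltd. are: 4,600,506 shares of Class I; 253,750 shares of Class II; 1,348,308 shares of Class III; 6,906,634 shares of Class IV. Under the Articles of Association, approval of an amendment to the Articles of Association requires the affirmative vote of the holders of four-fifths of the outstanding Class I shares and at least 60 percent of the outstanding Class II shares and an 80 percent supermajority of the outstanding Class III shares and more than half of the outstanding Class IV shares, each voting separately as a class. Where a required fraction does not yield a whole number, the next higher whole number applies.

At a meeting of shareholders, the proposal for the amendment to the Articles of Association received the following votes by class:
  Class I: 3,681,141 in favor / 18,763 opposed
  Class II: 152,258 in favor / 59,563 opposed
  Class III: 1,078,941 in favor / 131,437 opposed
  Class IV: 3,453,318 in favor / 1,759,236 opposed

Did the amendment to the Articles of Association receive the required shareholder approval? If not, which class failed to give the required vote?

Class I: 4/5 of 4600506 = 3680404.80, rounded up to 3680405; 3,680,405 required, 3,681,141 in favor — approved.
Class II: 3/5 of 253750 = 152250; 152,250 required, 152,258 in favor — approved.
Class III: 4/5 of 1348308 = 1078646.40, rounded up to 1078647; 1,078,647 required, 1,078,941 in favor — approved.
Class IV: a majority of 6906634 is 3453318; 3,453,318 required, 3,453,318 in favor — approved.

Approved — every class gave the required vote.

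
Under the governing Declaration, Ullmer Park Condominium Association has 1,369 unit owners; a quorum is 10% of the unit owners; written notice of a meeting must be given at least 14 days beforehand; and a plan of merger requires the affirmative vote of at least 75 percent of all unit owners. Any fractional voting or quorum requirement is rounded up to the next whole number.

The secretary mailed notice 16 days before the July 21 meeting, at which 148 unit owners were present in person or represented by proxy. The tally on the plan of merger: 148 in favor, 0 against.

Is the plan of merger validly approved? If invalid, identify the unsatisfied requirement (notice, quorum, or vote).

Notice: 16 days given; 14 required. Satisfied.
Quorum: 10% of 1,369 = 136.90, rounded up to 137; 148 present. Satisfied.
Vote: requires three-fourths of all unit owners (1,369); 3/4 of 1369 = 1026.75, rounded up to 1027, so 1,027 needed; 148 in favor. Not satisfied.

Invalid — vote requirement not satisfied.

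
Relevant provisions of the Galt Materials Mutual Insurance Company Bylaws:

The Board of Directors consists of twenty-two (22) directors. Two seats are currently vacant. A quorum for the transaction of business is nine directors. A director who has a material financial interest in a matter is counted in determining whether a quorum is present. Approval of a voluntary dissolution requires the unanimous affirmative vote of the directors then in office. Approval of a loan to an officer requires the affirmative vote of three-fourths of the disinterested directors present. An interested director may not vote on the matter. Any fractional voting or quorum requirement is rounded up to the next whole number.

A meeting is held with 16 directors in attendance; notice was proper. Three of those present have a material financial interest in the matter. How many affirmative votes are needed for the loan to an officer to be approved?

The loan to an officer requires three-fourths of the disinterested directors present (16 − 3 = 13).
3/4 of 13 = 9.75, rounded up to 10.

10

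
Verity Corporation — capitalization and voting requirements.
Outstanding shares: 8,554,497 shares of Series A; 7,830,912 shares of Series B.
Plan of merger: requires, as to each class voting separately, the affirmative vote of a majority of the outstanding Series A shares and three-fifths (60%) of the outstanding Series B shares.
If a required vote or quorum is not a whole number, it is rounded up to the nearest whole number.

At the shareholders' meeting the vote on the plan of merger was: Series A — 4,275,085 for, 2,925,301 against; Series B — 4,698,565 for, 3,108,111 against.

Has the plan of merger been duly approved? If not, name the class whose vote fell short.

Series A: a majority of 8554497 is 4277249; 4,277,249 required, 4,275,085 in favor — not approved.
Series B: 3/5 of 7830912 = 4698547.20, rounded up to 4698548; 4,698,548 required, 4,698,565 in favor — approved.

Not approved — the Series A shares did not give the required vote.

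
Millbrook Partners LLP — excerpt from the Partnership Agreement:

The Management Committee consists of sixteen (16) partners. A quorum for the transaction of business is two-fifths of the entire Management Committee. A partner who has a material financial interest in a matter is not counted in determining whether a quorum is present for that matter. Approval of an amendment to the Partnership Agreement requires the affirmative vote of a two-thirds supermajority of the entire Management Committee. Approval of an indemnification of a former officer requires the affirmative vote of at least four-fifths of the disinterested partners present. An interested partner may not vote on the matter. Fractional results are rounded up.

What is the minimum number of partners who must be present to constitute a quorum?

7

2/5 of 16 = 6.40, rounded up to 7.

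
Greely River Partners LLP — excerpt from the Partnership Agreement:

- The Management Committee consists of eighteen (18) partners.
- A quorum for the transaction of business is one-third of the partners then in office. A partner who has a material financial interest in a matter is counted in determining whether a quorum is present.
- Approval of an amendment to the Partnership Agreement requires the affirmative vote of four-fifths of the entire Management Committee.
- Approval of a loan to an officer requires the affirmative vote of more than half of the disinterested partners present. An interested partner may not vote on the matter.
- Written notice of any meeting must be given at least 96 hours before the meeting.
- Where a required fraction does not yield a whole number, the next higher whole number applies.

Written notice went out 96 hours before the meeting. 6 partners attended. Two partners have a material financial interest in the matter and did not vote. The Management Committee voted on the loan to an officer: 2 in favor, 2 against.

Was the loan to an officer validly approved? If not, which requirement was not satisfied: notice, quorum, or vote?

Invalid — vote requirement not satisfied.

Notice: 96 hours given; 96 required (96 ≥ 96). Satisfied.
Quorum: 6 present (interested partners count toward quorum); quorum is 6. Satisfied.
Vote: the loan to an officer requires a majority of the disinterested partners present (6 − 2 = 4). A majority of 4 is 3, so 3 affirmative votes are needed; 2 voted in favor. Not satisfied.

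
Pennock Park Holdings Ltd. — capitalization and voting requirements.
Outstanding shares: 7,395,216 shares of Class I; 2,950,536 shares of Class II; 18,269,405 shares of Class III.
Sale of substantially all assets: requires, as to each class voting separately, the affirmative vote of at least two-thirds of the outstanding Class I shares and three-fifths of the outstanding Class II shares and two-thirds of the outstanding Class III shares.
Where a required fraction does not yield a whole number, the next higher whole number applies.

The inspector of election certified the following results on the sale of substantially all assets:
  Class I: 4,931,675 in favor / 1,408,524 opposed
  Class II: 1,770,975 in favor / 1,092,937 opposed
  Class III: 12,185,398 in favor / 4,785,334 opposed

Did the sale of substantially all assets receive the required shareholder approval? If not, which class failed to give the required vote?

Class I: 2/3 of 7395216 = 4930144; 4,930,144 required, 4,931,675 in favor — approved.
Class II: 3/5 of 2950536 = 1770321.60, rounded up to 1770322; 1,770,322 required, 1,770,975 in favor — approved.
Class III: 2/3 of 18269405 = 12179603.33, rounded up to 12179604; 12,179,604 required, 12,185,398 in favor — approved.

Approved — every class gave the required vote.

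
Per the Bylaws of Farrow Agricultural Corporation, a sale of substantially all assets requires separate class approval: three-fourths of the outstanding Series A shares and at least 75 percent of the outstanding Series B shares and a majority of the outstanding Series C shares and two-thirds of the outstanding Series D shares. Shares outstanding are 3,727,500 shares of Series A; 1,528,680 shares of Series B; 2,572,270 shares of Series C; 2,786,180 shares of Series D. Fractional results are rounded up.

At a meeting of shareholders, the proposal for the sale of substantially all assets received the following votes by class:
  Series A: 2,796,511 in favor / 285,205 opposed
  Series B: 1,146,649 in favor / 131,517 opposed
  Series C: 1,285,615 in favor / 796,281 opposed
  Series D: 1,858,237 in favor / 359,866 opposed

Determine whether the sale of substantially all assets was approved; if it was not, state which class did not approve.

Not approved — the Series C shares did not give the required vote.

Series A: 3/4 of 3727500 = 2795625; 2,795,625 required, 2,796,511 in favor — approved.
Series B: 3/4 of 1528680 = 1146510; 1,146,510 required, 1,146,649 in favor — approved.
Series C: a majority of 2572270 is 1286136; 1,286,136 required, 1,285,615 in favor — not approved.
Series D: 2/3 of 2786180 = 1857453.33, rounded up to 1857454; 1,857,454 required, 1,858,237 in favor — approved.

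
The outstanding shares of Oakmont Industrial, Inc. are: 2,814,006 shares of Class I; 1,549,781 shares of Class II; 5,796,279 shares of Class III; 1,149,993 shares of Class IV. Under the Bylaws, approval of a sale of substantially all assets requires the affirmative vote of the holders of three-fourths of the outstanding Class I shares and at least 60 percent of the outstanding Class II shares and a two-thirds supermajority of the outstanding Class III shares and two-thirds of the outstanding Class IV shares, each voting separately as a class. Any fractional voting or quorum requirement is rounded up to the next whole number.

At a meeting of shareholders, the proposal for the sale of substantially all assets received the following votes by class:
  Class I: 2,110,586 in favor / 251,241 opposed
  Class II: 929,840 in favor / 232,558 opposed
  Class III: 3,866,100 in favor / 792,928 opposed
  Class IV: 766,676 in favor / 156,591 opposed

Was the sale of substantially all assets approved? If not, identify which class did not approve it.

Class I: 3/4 of 2814006 = 2110504.50, rounded up to 2110505; 2,110,505 required, 2,110,586 in favor — approved.
Class II: 3/5 of 1549781 = 929868.60, rounded up to 929869; 929,869 required, 929,840 in favor — not approved.
Class III: 2/3 of 5796279 = 3864186; 3,864,186 required, 3,866,100 in favor — approved.
Class IV: 2/3 of 1149993 = 766662; 766,662 required, 766,676 in favor — approved.

Not approved — the Class II shares did not give the required vote.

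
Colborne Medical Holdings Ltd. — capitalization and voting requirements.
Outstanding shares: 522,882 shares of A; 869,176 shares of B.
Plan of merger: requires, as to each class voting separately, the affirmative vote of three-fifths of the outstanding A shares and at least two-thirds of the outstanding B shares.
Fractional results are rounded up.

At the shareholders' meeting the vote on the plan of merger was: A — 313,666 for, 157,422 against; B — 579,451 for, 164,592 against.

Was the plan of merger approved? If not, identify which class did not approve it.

A: 3/5 of 522882 = 313729.20, rounded up to 313730; 313,730 required, 313,666 in favor — not approved.
B: 2/3 of 869176 = 579450.67, rounded up to 579451; 579,451 required, 579,451 in favor — approved.

Not approved — the A shares did not give the required vote.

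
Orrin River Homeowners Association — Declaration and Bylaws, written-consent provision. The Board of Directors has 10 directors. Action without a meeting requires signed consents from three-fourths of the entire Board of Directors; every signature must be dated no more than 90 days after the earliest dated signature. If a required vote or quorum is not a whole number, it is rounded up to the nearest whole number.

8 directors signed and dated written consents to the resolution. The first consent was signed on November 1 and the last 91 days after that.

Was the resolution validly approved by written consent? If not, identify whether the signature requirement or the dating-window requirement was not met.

Not effective — dating-window requirement not satisfied.

Signatures required: three-fourths of 10 — 3/4 of 10 = 7.50, rounded up to 8, so 8 needed; 8 signed. Sufficient.
Dating window: the latest signature is 91 days after the earliest; the limit is 90 days. Outside the window.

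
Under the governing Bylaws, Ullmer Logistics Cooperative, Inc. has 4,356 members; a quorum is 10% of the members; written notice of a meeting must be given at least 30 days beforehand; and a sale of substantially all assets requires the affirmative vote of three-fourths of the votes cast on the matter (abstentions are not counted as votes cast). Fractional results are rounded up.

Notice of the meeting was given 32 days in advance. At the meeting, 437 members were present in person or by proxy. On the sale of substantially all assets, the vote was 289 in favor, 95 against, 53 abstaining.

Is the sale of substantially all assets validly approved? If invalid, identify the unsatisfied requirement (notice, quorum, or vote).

Notice: 32 days given; 30 required. Satisfied.
Quorum: 10% of 4,356 = 435.60, rounded up to 436; 437 present. Satisfied.
Vote: requires three-fourths of the votes cast (437 − 53 abstaining = 384); 3/4 of 384 = 288, so 288 needed; 289 in favor. Satisfied.

Valid — all requirements satisfied.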